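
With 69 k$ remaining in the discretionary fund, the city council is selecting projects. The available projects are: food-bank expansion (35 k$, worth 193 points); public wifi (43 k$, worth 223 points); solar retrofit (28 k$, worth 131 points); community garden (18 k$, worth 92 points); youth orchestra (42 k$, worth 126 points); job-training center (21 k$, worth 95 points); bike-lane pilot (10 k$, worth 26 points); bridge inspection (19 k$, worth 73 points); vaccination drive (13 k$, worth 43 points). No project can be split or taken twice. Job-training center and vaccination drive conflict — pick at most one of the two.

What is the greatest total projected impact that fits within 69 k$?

Best packing: food-bank expansion + community garden + vaccination drive — 66 k$, 328 total.
That's the maximum — no feasible swap from here does better than 328.

328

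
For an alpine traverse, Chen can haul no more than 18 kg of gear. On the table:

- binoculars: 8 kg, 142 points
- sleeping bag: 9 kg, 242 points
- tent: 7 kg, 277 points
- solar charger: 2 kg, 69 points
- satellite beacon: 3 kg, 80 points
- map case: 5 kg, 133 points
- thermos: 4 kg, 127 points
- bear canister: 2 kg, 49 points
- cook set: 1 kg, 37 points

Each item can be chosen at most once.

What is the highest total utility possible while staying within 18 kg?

606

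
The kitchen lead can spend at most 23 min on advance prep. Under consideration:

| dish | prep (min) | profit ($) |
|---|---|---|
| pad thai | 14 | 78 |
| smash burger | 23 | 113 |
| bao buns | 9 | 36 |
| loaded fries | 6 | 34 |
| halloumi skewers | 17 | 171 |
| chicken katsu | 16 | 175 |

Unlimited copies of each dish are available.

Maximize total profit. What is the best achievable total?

Loaded fries + chicken katsu uses 22 of the 23 min and totals 209.
No other feasible combination exceeds 209.

209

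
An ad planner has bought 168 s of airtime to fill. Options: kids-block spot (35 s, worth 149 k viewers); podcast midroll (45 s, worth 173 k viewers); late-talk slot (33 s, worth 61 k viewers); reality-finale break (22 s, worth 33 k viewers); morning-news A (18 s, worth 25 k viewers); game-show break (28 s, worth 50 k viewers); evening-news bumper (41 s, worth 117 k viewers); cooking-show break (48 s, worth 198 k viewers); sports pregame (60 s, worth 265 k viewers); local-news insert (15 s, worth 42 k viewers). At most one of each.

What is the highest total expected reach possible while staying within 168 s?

678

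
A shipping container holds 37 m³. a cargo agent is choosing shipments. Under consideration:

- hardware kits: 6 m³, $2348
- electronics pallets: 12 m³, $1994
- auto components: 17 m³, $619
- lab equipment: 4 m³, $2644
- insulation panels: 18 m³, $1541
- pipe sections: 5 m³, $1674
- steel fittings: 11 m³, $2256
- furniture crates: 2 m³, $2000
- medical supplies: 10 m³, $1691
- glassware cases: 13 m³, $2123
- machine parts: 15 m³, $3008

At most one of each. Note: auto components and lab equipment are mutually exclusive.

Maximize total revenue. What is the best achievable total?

11691

Taking the top-ratio shipments first gives hardware kits + lab equipment + pipe sections + steel fittings + furniture crates for 10922 (28 m³).
Dropping pipe sections and steel fittings frees 16 m³; slotting in medical supplies + machine parts (25 m³) lifts the total to 11691 at 37 m³.
Next best is hardware kits + lab equipment + pipe sections + furniture crates + machine parts at 11674 (32 m³) — short by 17.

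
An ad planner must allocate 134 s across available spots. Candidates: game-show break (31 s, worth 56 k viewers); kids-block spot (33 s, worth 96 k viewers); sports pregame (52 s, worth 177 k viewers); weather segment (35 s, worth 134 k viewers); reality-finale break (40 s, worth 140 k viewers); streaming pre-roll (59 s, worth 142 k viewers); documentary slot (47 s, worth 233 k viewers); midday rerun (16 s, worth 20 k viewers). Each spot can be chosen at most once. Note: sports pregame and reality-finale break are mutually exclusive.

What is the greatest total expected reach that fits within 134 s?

544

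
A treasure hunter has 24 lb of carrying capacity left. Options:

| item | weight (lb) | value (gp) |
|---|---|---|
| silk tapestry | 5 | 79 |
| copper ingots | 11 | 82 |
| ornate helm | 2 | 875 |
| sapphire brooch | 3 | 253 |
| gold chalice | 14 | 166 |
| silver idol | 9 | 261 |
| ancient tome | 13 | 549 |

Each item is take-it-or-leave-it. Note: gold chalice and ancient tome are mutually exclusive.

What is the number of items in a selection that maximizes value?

4

The maximum value within 24 lb is 1756.
silk tapestry + ornate helm + sapphire brooch + ancient tome hits 1756 at 23 lb.
Any selection reaching 1756 contains exactly 4 items.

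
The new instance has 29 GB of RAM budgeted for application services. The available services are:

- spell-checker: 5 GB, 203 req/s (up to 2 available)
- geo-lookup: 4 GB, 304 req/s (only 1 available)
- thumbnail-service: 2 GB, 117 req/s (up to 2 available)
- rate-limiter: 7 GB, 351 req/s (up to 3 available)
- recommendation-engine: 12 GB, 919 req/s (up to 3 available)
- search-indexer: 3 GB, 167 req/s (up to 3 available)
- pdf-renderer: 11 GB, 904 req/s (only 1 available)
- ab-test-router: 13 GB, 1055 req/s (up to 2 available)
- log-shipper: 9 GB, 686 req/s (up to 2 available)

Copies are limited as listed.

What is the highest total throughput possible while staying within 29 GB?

2278

By throughput per GB: pdf-renderer 82.18, ab-test-router 81.15, recommendation-engine 76.58 lead.
A density-first pass picks geo-lookup + pdf-renderer + ab-test-router — 2263 at 28 GB.
The 11 GB tied up in pdf-renderer is better spent on recommendation-engine — total rises to 2278 (29 GB).
No other feasible combination exceeds 2278.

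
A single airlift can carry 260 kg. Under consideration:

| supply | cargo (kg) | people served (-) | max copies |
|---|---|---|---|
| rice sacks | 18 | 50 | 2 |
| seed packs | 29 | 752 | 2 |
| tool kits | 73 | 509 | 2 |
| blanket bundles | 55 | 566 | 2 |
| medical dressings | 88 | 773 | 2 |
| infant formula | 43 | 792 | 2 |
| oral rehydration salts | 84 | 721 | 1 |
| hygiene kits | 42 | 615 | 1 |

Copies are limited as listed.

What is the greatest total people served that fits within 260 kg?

4319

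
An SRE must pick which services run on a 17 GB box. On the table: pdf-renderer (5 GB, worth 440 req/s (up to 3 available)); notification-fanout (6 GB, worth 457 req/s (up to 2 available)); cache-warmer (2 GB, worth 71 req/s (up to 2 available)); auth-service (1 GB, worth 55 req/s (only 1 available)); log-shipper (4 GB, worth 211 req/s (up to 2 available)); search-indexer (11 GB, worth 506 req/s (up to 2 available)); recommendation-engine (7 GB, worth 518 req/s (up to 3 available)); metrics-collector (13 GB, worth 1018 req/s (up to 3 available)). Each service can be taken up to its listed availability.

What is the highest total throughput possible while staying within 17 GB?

The ratio heuristic lands on 3×pdf-renderer + auth-service (1375) but leaves 1 GB idle.
Replace pdf-renderer and auth-service with recommendation-engine: the trade gains 23 net, giving 1398 at 17 GB.
Every other selection either busts 17 GB or exceeds an availability limit or fails to beat 1398.

1398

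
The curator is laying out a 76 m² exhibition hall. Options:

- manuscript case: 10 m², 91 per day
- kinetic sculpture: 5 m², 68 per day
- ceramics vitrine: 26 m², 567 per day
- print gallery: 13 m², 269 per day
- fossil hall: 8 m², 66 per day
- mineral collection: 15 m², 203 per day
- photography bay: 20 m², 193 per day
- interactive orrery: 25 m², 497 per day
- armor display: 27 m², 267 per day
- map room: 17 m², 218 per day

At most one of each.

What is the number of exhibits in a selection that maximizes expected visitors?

The maximum expected visitors within 76 m² is 1424.
One optimal bundle: manuscript case + ceramics vitrine + print gallery + interactive orrery (74 m²).
Any selection reaching 1424 contains exactly 4 exhibits.

4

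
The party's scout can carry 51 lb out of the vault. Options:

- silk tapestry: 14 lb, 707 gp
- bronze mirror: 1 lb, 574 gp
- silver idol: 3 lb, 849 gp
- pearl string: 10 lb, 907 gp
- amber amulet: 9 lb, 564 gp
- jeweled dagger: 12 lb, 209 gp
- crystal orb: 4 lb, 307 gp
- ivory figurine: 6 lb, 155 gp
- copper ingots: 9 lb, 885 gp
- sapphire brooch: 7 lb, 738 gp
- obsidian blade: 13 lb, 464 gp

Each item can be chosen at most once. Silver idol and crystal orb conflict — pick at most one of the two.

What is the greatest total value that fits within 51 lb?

4815

Density check — bronze mirror 574.00, silver idol 283.00, sapphire brooch 105.43 are the best per lb.
Best packing: silk tapestry + bronze mirror + silver idol + pearl string + ivory figurine + copper ingots + sapphire brooch — 50 lb, 4815 total.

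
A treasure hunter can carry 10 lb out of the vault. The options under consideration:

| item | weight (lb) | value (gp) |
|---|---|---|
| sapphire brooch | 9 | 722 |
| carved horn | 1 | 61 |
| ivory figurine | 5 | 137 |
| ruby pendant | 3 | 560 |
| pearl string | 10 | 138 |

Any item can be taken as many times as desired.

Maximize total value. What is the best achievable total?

By value per lb: ruby pendant 186.67, sapphire brooch 80.22, carved horn 61.00 lead.
Carved horn + 3×ruby pendant uses 10 of the 10 lb and totals 1741.
Every other selection either busts 10 lb or fails to beat 1741.

1741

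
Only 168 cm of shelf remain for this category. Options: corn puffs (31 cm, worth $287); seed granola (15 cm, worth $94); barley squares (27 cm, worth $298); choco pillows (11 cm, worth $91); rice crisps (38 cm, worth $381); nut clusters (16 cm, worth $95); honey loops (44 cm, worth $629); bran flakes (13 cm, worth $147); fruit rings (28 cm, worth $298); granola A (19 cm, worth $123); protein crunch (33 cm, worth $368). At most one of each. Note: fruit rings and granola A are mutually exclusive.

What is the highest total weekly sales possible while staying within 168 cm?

1914

Density check — honey loops 14.30, bran flakes 11.31, protein crunch 11.15, barley squares 11.04 are the best per cm.
The ratio heuristic lands on barley squares + choco pillows + honey loops + bran flakes + fruit rings + protein crunch (1831) but leaves 12 cm idle.
Replace fruit rings with rice crisps: the trade gains 83 net, giving 1914 at 166 cm.
Nothing else feasible within 168 cm beats 1914.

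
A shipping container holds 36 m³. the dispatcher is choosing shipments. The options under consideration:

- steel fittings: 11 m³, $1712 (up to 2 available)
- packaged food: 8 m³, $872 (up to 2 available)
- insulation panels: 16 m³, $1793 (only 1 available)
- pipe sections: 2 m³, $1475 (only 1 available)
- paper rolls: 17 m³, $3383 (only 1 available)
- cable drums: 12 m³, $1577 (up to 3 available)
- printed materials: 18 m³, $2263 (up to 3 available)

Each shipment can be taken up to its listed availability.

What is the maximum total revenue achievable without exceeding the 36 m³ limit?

A density-first pass picks steel fittings + pipe sections + paper rolls — 6570 at 30 m³.
Dropping steel fittings frees 11 m³; slotting in insulation panels (16 m³) lifts the total to 6651 at 35 m³.

6651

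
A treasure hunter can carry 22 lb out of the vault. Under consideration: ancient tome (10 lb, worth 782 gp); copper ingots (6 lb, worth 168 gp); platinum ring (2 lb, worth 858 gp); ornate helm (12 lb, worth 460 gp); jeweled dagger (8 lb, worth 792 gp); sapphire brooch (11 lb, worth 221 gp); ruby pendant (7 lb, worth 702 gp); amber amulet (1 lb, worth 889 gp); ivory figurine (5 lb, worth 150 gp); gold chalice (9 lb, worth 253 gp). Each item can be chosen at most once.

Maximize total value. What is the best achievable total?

3321

Taking the top-ratio items first gives platinum ring + jeweled dagger + ruby pendant + amber amulet for 3241 (18 lb).
The 7 lb tied up in ruby pendant is better spent on ancient tome — total rises to 3321 (21 lb).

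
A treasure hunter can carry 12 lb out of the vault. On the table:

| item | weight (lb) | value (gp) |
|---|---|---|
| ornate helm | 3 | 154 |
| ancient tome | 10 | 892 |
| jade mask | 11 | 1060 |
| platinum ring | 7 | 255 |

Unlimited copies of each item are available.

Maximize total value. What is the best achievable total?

1060

Jade mask uses 11 of the 12 lb and totals 1060.
Every other selection either busts 12 lb or fails to beat 1060.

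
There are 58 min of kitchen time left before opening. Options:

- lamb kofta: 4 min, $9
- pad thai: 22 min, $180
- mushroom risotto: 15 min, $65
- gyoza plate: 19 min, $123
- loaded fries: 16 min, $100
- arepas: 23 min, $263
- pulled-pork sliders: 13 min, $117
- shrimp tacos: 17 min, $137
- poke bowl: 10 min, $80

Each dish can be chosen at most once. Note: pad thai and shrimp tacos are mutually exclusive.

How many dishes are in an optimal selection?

3

The maximum profit within 58 min is 560.
For example pad thai + arepas + pulled-pork sliders achieves it, using 58 min.
Every optimal selection uses 3 dishes.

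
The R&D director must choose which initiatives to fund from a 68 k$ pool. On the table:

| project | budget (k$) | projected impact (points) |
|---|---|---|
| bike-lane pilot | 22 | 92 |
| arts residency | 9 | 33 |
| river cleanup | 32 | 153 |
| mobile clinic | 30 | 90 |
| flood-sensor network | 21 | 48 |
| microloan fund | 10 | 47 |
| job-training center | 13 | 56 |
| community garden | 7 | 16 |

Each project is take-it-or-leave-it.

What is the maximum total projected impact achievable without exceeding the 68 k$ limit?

301

By projected impact per k$: river cleanup 4.78, microloan fund 4.70, job-training center 4.31 lead.
Filling by ratio: arts residency + river cleanup + microloan fund + job-training center for 289, with 4 k$ left unused.
Replace arts residency and microloan fund with bike-lane pilot: the trade gains 12 net, giving 301 at 67 k$.
Next best is bike-lane pilot + river cleanup + microloan fund at 292 (64 k$) — short by 9.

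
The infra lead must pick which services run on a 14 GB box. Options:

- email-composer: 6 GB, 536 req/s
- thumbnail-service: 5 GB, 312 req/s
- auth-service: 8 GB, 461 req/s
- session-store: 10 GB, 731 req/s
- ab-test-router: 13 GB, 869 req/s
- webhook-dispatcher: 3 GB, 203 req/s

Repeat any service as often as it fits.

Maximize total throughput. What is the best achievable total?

2×email-composer uses 12 of the 14 GB and totals 1072.
The spare 2 GB is too small for any remaining service, and no exchange beats 1072.

1072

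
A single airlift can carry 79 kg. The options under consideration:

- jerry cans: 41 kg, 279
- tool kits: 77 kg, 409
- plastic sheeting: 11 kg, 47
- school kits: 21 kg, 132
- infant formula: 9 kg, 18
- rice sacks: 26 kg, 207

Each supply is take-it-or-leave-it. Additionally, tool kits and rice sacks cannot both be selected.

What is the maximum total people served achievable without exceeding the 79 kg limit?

533

Taking jerry cans + plastic sheeting + rice sacks: 78 kg used, 533 in people served.
Runner-up jerry cans + infant formula + rice sacks tops out at 504.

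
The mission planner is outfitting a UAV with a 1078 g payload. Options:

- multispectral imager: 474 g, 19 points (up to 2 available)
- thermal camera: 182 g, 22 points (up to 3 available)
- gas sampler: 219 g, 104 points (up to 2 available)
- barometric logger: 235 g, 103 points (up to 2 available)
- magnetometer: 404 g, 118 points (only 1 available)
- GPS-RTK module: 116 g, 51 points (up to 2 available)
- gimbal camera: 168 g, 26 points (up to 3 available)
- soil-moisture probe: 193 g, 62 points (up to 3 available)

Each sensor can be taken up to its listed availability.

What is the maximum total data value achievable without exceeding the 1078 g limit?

Greedy by ratio would take 2×gas sampler + barometric logger + 2×GPS-RTK module + gimbal camera: 1073 g used, total 439.
Dropping GPS-RTK module and gimbal camera frees 284 g; slotting in barometric logger (235 g) lifts the total to 465 at 1024 g.
Every other selection either busts 1078 g or exceeds an availability limit or fails to beat 465.

465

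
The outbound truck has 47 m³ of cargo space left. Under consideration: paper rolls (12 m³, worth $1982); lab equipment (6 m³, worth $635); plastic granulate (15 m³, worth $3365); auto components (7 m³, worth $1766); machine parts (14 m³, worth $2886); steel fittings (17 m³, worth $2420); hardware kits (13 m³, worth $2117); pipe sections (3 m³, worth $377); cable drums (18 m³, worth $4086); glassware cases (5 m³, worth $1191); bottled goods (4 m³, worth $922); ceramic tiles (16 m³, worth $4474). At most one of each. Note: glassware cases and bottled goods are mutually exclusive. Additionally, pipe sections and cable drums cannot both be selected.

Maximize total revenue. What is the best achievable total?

11517

By revenue per m³: ceramic tiles 279.62, auto components 252.29, glassware cases 238.20, bottled goods 230.50 lead.
Taking auto components + cable drums + glassware cases + ceramic tiles: 46 m³ used, 11517 in revenue.
That's the maximum — no feasible swap from here does better than 11517.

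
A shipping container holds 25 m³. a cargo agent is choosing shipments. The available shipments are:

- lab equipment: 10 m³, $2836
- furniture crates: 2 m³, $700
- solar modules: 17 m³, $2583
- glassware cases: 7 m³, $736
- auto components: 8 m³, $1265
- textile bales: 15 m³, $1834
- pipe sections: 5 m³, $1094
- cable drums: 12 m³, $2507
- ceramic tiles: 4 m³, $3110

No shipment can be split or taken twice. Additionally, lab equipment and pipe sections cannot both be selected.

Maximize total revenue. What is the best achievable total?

By revenue per m³: ceramic tiles 777.50, furniture crates 350.00, lab equipment 283.60 lead.
Best packing: lab equipment + furniture crates + auto components + ceramic tiles — 24 m³, 7911 total.
Nothing else feasible within 25 m³ beats 7911.

7911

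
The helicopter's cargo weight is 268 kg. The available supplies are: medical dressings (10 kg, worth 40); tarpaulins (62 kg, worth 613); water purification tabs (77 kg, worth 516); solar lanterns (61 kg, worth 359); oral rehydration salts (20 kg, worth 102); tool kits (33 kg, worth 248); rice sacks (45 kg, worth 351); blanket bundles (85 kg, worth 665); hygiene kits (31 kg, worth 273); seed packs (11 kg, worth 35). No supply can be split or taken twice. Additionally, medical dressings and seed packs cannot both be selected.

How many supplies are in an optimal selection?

Best achievable people served is 2190.
medical dressings + tarpaulins + tool kits + rice sacks + blanket bundles + hygiene kits hits 2190 at 266 kg.
Every optimal selection uses 6 supplies.

6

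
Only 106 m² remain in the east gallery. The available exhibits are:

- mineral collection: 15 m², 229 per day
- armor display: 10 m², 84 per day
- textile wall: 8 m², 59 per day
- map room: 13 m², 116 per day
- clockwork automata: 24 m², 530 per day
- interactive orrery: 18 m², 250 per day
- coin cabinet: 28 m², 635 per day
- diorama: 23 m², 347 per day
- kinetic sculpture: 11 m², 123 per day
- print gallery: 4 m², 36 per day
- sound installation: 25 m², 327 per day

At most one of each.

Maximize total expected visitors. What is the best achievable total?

1900

Mineral collection + clockwork automata + coin cabinet + diorama + kinetic sculpture + print gallery uses 105 of the 106 m² and totals 1900.
Every other selection either busts 106 m² or fails to beat 1900.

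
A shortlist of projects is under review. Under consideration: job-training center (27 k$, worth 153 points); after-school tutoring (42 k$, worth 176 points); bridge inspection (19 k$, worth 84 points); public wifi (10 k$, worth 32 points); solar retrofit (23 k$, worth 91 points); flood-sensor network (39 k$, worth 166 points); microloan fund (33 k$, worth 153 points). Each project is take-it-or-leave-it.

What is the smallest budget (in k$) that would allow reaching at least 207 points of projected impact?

Look for the lowest-budget combination reaching 207.
job-training center + bridge inspection reaches 237 using 46 k$.
Below 46 k$ the best achievable stays under 207.

46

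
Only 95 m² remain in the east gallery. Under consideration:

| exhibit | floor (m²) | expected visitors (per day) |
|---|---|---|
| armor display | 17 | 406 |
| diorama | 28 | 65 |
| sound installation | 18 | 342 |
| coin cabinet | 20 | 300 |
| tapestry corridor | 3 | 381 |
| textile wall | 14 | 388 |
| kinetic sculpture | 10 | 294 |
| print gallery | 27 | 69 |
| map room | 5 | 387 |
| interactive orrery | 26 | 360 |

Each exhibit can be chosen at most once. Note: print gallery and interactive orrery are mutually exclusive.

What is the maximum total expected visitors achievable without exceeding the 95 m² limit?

Filling by ratio: armor display + sound installation + coin cabinet + tapestry corridor + textile wall + kinetic sculpture + map room for 2498, with 8 m² left unused.
Dropping coin cabinet frees 20 m²; slotting in interactive orrery (26 m²) lifts the total to 2558 at 93 m².

2558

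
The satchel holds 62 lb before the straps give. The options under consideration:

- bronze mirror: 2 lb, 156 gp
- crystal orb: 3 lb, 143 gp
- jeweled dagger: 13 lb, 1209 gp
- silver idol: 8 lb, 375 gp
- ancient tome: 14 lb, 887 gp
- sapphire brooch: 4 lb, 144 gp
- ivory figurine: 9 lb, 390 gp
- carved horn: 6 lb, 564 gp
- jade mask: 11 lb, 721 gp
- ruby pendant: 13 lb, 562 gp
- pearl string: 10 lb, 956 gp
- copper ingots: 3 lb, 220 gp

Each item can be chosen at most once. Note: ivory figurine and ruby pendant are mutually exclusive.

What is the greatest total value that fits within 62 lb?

Taking bronze mirror + crystal orb + jeweled dagger + ancient tome + carved horn + jade mask + pearl string + copper ingots: 62 lb used, 4856 in value.

4856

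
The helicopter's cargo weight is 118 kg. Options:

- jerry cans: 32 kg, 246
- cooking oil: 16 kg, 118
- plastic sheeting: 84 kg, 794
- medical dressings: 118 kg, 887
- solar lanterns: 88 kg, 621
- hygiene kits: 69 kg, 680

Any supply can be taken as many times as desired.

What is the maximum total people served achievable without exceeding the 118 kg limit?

1044

Density check — hygiene kits 9.86, plastic sheeting 9.45, jerry cans 7.69 are the best per kg.
The ratio ordering already packs tightly: jerry cans + cooking oil + hygiene kits, 117 kg, 1044.
That's the maximum — no swap from here does better than 1044.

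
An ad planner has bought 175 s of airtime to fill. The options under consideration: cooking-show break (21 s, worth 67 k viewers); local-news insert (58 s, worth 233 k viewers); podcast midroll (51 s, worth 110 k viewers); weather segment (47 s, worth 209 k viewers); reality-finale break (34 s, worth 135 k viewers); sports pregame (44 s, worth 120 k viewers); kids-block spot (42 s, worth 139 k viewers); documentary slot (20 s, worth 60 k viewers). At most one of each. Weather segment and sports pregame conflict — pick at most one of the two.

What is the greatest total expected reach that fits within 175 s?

Greedy by ratio would take cooking-show break + local-news insert + weather segment + reality-finale break: 160 s used, total 644.
Replace reality-finale break with kids-block spot: the trade gains 4 net, giving 648 at 168 s.
That's the maximum — no feasible swap from here does better than 648.

648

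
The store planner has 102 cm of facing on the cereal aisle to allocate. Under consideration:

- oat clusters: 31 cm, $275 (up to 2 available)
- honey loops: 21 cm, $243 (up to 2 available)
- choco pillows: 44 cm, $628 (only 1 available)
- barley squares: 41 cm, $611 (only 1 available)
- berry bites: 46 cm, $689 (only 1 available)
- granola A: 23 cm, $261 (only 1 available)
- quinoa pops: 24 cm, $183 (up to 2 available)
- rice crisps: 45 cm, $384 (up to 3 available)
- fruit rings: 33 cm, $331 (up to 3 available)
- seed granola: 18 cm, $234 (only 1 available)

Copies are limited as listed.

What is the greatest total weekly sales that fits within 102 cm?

1331

Density check — berry bites 14.98, barley squares 14.90, choco pillows 14.27 are the best per cm.
The ratio heuristic lands on barley squares + berry bites (1300) but leaves 15 cm idle.
Replace berry bites with 2×honey loops + seed granola: the trade gains 31 net, giving 1331 at 101 cm.
That's the maximum — no swap from here does better than 1331.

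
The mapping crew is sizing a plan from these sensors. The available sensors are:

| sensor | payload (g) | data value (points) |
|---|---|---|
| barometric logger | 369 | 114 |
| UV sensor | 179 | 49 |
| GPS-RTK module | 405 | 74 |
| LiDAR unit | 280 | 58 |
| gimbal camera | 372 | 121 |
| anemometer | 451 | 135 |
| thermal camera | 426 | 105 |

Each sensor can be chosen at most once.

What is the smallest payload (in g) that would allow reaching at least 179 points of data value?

Look for the lowest-payload combination reaching 179.
UV sensor + anemometer reaches 184 using 630 g.
Any bundle with less than 630 g falls short of 179.

630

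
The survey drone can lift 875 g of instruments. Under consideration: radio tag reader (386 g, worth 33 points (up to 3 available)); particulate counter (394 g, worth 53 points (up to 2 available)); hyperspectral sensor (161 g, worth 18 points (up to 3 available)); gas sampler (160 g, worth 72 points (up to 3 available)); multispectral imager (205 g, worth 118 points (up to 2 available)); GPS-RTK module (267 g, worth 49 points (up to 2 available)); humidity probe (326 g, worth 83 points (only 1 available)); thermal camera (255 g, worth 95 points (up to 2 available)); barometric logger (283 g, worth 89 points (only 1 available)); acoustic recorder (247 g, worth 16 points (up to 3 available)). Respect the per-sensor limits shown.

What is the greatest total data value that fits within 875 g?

Density check — multispectral imager 0.58, gas sampler 0.45, thermal camera 0.37 are the best per g.
Taking the top-ratio sensors first gives 2×gas sampler + 2×multispectral imager for 380 (730 g).
Dropping gas sampler frees 160 g; slotting in thermal camera (255 g) lifts the total to 403 at 825 g.
That's the maximum — no swap from here does better than 403.

403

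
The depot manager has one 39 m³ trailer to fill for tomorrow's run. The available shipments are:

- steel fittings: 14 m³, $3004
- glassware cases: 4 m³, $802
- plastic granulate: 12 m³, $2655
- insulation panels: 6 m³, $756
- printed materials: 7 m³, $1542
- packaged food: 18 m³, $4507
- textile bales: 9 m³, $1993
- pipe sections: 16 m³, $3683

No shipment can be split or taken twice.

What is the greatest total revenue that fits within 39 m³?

9155

By revenue per m³: packaged food 250.39, pipe sections 230.19, textile bales 221.44, plastic granulate 221.25 lead.
Filling by ratio: glassware cases + packaged food + pipe sections for 8992, with 1 m³ left unused.
Dropping glassware cases and pipe sections frees 20 m³; slotting in plastic granulate + textile bales (21 m³) lifts the total to 9155 at 39 m³.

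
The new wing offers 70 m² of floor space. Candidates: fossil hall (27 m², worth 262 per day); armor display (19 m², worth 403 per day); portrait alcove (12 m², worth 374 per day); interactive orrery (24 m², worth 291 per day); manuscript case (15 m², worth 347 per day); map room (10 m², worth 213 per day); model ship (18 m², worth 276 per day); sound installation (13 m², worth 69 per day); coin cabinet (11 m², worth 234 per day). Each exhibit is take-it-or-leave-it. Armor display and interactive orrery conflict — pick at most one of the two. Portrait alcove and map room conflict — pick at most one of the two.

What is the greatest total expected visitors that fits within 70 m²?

1427

Armor display + portrait alcove + manuscript case + sound installation + coin cabinet uses 70 of the 70 m² and totals 1427.
No other feasible combination exceeds 1427.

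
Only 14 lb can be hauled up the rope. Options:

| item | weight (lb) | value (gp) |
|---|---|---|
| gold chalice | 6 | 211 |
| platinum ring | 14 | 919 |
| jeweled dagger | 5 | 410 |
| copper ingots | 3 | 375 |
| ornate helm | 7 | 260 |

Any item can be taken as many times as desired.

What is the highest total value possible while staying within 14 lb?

Filling by ratio: 4×copper ingots for 1500, with 2 lb left unused.
The 3 lb tied up in copper ingots is better spent on jeweled dagger — total rises to 1535 (14 lb).
Every other selection either busts 14 lb or fails to beat 1535.

1535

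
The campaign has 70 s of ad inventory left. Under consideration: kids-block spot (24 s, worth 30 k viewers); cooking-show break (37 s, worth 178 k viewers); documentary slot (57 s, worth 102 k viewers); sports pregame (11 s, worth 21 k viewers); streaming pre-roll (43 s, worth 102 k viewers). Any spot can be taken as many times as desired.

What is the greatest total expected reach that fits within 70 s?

Density check — cooking-show break 4.81, streaming pre-roll 2.37, sports pregame 1.91 are the best per s.
Cooking-show break + 3×sports pregame uses 70 of the 70 s and totals 241.
That's the maximum — no swap from here does better than 241.

241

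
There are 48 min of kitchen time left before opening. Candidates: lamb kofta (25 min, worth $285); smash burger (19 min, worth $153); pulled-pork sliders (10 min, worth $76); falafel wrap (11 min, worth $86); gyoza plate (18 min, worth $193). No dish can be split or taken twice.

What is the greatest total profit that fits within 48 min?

478

The ratio ordering already packs tightly: lamb kofta + gyoza plate, 43 min, 478.
The spare 5 min is too small for any remaining dish, and no exchange beats 478.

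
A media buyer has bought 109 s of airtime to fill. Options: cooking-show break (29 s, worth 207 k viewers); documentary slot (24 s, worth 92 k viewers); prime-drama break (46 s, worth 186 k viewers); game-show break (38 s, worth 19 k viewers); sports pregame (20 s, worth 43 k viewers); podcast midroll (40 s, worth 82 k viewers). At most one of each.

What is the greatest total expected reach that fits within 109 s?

485

Cooking-show break + documentary slot + prime-drama break uses 99 of the 109 s and totals 485.
Runner-up cooking-show break + prime-drama break + sports pregame tops out at 436.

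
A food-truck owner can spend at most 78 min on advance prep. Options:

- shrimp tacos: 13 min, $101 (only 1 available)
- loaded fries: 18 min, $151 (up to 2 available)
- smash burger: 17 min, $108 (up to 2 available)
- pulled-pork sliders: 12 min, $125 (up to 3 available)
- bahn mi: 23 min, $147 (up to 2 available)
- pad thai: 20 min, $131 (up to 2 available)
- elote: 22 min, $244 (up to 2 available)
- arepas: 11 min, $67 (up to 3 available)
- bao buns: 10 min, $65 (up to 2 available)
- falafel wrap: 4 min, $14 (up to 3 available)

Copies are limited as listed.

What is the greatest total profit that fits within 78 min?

Taking 2×pulled-pork sliders + 2×elote + bao buns: 78 min used, 803 in profit.
No other feasible combination exceeds 803.

803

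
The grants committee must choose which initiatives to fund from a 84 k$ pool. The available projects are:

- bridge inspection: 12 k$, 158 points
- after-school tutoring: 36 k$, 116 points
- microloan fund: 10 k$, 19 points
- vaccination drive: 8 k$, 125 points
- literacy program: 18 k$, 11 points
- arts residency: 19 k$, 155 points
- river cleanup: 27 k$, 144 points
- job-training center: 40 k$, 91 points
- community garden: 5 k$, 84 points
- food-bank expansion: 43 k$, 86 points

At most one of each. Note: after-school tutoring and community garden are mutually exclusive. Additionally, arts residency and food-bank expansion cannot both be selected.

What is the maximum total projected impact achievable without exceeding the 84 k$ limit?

The ratio ordering already packs tightly: bridge inspection + microloan fund + vaccination drive + arts residency + river cleanup + community garden, 81 k$, 685.
Runner-up bridge inspection + vaccination drive + arts residency + river cleanup + community garden tops out at 666.

685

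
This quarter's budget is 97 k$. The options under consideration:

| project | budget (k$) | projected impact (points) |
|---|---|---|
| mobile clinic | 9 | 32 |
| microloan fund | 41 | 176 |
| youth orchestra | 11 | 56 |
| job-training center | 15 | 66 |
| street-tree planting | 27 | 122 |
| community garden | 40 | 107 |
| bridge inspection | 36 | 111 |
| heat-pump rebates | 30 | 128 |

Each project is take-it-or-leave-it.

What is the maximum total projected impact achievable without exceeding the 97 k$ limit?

426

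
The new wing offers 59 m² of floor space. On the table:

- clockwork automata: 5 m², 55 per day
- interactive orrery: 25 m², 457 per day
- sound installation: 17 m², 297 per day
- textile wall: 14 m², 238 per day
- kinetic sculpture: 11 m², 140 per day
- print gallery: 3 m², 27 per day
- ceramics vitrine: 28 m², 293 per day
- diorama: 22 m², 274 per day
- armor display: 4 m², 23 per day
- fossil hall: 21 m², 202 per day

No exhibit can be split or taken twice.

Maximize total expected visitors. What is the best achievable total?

Taking interactive orrery + sound installation + textile wall + print gallery: 59 m² used, 1019 in expected visitors.
Next best is interactive orrery + sound installation + textile wall at 992 (56 m²) — short by 27.

1019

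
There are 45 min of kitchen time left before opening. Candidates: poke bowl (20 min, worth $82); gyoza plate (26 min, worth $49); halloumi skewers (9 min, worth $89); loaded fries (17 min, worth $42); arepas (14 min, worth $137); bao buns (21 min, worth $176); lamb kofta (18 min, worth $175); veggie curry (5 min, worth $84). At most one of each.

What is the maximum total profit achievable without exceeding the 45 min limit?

A density-first pass picks halloumi skewers + loaded fries + arepas + veggie curry — 352 at 45 min.
Reworking the packing: bao buns + lamb kofta + veggie curry uses 44 min and improves the total to 435.
Runner-up halloumi skewers + arepas + bao buns tops out at 402.

435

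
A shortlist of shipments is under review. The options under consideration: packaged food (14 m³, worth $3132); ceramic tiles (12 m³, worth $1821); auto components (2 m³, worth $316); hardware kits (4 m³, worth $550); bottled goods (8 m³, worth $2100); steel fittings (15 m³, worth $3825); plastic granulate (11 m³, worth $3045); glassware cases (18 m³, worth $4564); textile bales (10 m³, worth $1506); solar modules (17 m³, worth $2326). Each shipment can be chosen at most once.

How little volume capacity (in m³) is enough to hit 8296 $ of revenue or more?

Look for the lowest-volume combination reaching 8296.
steel fittings + glassware cases: 8389 revenue at 33 m³.
Any bundle with less than 33 m³ falls short of 8296.

33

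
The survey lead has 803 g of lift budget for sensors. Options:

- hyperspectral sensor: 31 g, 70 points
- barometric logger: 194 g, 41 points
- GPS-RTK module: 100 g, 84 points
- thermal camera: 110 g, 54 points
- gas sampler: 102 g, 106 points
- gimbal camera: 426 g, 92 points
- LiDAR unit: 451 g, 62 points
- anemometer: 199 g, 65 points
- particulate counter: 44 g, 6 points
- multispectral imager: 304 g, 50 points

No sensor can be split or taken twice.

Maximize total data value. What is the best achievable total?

426

Density check — hyperspectral sensor 2.26, gas sampler 1.04, GPS-RTK module 0.84, thermal camera 0.49 are the best per g.
Taking hyperspectral sensor + barometric logger + GPS-RTK module + thermal camera + gas sampler + anemometer + particulate counter: 780 g used, 426 in data value.
Nothing else within 803 g beats 426.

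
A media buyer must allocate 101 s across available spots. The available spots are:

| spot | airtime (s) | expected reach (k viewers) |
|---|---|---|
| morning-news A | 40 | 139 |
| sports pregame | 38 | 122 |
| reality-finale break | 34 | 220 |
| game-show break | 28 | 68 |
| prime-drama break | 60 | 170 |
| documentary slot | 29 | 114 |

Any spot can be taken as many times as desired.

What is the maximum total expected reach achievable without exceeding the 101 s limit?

554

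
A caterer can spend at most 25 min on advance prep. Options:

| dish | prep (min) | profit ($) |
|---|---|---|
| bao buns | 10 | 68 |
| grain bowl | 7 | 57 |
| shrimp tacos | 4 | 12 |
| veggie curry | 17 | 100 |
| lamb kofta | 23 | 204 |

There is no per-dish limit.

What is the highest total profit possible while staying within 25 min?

By profit per min: lamb kofta 8.87, grain bowl 8.14, bao buns 6.80, veggie curry 5.88 lead.
The ratio ordering already packs tightly: lamb kofta, 23 min, 204.
The spare 2 min is too small for any remaining dish, and no exchange beats 204.

204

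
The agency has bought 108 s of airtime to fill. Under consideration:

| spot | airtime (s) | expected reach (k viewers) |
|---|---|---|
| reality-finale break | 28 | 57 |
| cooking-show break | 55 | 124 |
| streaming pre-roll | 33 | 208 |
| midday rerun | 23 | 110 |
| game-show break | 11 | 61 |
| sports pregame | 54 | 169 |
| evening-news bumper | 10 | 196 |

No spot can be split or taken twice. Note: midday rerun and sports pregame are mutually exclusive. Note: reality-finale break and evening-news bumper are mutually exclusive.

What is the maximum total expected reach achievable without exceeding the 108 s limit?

Density check — evening-news bumper 19.60, streaming pre-roll 6.30, game-show break 5.55 are the best per s.
Best packing: streaming pre-roll + game-show break + sports pregame + evening-news bumper — 108 s, 634 total.
Nothing else feasible within 108 s beats 634.

634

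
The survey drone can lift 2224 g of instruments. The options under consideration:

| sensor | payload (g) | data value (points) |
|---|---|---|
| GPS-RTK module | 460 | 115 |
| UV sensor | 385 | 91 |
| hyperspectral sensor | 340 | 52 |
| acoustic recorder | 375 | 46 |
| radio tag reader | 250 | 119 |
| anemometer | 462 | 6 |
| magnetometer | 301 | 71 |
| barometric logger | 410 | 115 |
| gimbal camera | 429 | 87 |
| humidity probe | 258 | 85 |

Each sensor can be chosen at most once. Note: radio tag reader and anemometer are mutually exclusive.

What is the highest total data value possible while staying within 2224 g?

Greedy by ratio would take GPS-RTK module + UV sensor + radio tag reader + magnetometer + barometric logger + humidity probe: 2064 g used, total 596.
The 301 g tied up in magnetometer is better spent on gimbal camera — total rises to 612 (2192 g).
An exhaustive check of the 1024 subsets confirms 612.

612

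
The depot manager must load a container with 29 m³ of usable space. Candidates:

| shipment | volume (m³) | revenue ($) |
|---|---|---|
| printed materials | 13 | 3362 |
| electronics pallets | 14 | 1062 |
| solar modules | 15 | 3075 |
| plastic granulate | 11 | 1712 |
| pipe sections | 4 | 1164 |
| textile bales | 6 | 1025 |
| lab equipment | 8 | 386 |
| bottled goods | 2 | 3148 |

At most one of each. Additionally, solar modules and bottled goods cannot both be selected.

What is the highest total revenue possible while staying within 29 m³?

8699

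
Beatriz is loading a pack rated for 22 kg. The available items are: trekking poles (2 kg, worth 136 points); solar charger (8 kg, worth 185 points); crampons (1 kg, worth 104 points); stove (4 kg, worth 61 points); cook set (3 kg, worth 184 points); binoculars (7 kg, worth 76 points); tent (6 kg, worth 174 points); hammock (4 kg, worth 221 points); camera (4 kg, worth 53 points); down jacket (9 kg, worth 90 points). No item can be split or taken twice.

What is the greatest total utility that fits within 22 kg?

A density-first pass picks trekking poles + crampons + stove + cook set + tent + hammock — 880 at 20 kg.
The 6 kg tied up in tent is better spent on solar charger — total rises to 891 (22 kg).

891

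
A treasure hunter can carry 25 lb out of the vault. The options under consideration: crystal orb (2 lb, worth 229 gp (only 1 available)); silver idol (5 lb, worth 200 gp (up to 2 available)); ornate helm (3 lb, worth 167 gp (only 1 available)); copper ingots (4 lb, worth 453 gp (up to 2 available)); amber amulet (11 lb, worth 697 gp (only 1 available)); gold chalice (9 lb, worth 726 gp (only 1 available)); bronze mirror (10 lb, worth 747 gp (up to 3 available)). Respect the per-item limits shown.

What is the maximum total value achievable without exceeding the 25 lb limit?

Filling by ratio: crystal orb + ornate helm + 2×copper ingots + gold chalice for 2028, with 3 lb left unused.
The 7 lb tied up in ornate helm and copper ingots is better spent on bronze mirror — total rises to 2155 (25 lb).

2155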